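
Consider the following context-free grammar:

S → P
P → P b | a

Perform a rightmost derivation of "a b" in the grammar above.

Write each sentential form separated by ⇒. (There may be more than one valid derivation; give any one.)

S ⇒ P ⇒ P b ⇒ a b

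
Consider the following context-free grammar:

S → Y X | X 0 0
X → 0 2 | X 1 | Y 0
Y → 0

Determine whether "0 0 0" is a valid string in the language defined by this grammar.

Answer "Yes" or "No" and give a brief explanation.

Yes - a valid derivation exists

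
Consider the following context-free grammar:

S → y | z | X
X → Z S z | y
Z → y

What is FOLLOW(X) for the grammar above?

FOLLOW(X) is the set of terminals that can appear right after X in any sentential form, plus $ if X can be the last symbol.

We compute FOLLOW(X) using the standard algorithm.
FOLLOW(S) starts with {$}.
FIRST(S) = {y, z}
FIRST(X) = {y}
FIRST(Z) = {y}
FOLLOW(S) = {$, z}
FOLLOW(X) = {$, z}
FOLLOW(Z) = {y, z}
Therefore, FOLLOW(X) = {$, z}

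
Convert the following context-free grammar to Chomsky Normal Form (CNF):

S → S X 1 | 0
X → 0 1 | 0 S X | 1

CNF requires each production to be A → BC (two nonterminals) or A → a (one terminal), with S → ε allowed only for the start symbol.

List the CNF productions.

T1 → 1; S → 0; T0 → 0; X → 1; S → S X0; X0 → X T1; X → T0 T1; X → T0 X1; X1 → S X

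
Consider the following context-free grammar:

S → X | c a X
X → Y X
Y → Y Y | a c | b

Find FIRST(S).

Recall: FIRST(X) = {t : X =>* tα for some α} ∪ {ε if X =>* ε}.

We compute FIRST(S) using the standard algorithm.
FIRST(S) = {a, b, c}
FIRST(X) = {a, b}
FIRST(Y) = {a, b}
Therefore, FIRST(S) = {a, b, c}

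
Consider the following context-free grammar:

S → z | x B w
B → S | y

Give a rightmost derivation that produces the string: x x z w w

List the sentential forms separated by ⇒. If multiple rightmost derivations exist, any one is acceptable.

S ⇒ x B w ⇒ x S w ⇒ x x B w w ⇒ x x S w w ⇒ x x z w w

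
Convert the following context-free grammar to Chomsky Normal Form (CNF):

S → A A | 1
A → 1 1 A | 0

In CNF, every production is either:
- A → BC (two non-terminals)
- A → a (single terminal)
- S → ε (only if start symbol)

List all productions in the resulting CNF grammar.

S → 1; T1 → 1; A → 0; S → A A; A → T1 X0; X0 → T1 A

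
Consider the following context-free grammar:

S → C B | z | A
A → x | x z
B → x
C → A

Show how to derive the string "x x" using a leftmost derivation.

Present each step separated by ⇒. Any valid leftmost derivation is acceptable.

S ⇒ C B ⇒ A B ⇒ x B ⇒ x x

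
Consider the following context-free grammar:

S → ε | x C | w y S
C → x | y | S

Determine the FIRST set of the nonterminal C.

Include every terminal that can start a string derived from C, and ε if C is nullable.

We compute FIRST(C) using the standard algorithm.
FIRST(C) = {w, x, y, ε}
FIRST(S) = {w, x, ε}
Therefore, FIRST(C) = {w, x, y, ε}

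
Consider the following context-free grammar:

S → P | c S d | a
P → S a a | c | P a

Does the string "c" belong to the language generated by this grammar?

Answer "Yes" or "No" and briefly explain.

Yes - a valid derivation exists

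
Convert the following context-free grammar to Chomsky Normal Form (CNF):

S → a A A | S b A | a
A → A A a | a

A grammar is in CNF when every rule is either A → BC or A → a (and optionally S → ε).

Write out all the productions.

TA → a; TB → b; S → a; A → a; S → TA X0; X0 → A A; S → S X1; X1 → TB A; A → A X2; X2 → A TA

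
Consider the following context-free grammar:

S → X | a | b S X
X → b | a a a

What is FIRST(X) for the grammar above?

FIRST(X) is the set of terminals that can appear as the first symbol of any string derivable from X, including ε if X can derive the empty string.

We compute FIRST(X) using the standard algorithm.
FIRST(S) = {a, b}
FIRST(X) = {a, b}
Therefore, FIRST(X) = {a, b}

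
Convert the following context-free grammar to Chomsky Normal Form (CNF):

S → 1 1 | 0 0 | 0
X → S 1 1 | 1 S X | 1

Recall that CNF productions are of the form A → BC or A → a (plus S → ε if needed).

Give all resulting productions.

T1 → 1; T0 → 0; S → 0; X → 1; S → T1 T1; S → T0 T0; X → S X0; X0 → T1 T1; X → T1 X1; X1 → S X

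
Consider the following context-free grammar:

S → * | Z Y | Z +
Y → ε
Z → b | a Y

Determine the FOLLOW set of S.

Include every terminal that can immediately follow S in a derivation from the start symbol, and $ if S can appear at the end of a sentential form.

We compute FOLLOW(S) using the standard algorithm.
FOLLOW(S) starts with {$}.
FIRST(S) = {*, a, b}
FIRST(Y) = {ε}
FIRST(Z) = {a, b}
FOLLOW(S) = {$}
FOLLOW(Y) = {$, +}
FOLLOW(Z) = {$, +}
Therefore, FOLLOW(S) = {$}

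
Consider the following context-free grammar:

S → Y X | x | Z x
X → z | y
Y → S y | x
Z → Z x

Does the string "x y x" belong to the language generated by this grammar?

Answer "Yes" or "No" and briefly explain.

No - no valid derivation exists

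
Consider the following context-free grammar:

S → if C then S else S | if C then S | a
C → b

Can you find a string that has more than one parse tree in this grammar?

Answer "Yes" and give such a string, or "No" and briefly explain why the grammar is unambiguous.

Yes - the string 'if b then a else if b then if b then a else a' has two distinct parse trees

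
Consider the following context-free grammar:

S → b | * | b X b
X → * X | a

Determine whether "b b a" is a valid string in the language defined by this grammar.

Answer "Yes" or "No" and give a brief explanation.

No - no valid derivation exists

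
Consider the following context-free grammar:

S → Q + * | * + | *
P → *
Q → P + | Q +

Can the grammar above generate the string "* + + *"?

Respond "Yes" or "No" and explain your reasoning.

Yes - a valid derivation exists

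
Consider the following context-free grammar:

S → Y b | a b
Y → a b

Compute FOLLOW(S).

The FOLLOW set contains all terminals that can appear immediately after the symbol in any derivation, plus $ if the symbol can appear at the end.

We compute FOLLOW(S) using the standard algorithm.
FOLLOW(S) starts with {$}.
FIRST(S) = {a}
FIRST(Y) = {a}
FOLLOW(S) = {$}
FOLLOW(Y) = {b}
Therefore, FOLLOW(S) = {$}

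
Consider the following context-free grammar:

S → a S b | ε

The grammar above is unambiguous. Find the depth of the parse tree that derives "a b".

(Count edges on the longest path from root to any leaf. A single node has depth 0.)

2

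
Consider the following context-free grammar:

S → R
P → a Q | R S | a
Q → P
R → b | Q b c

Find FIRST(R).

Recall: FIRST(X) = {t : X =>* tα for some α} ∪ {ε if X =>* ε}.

We compute FIRST(R) using the standard algorithm.
FIRST(P) = {a, b}
FIRST(Q) = {a, b}
FIRST(R) = {a, b}
FIRST(S) = {a, b}
Therefore, FIRST(R) = {a, b}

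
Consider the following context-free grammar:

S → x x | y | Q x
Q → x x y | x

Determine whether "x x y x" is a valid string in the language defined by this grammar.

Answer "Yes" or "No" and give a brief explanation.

Yes - a valid derivation exists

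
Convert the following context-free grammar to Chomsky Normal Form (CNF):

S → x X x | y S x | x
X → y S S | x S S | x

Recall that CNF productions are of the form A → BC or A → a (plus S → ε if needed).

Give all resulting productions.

TX → x; TY → y; S → x; X → x; S → TX X0; X0 → X TX; S → TY X1; X1 → S TX; X → TY X2; X2 → S S; X → TX X3; X3 → S S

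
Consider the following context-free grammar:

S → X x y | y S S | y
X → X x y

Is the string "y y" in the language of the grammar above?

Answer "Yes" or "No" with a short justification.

No - no valid derivation exists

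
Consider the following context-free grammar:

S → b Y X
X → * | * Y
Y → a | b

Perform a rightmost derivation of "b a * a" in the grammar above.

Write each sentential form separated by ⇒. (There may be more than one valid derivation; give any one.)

S ⇒ b Y X ⇒ b Y * Y ⇒ b Y * a ⇒ b a * a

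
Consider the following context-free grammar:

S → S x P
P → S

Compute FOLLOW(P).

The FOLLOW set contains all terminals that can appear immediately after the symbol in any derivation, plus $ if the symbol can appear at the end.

We compute FOLLOW(P) using the standard algorithm.
FOLLOW(S) starts with {$}.
FIRST(P) = {}
FIRST(S) = {}
FOLLOW(P) = {$, x}
FOLLOW(S) = {$, x}
Therefore, FOLLOW(P) = {$, x}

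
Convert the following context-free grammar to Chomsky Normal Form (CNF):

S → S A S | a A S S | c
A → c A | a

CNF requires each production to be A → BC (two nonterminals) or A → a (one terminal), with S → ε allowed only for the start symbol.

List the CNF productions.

TA → a; S → c; TC → c; A → a; S → S X0; X0 → A S; S → TA X1; X1 → A X2; X2 → S S; A → TC A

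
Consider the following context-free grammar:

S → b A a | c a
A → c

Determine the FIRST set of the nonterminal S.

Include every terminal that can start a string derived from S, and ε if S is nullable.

We compute FIRST(S) using the standard algorithm.
FIRST(A) = {c}
FIRST(S) = {b, c}
Therefore, FIRST(S) = {b, c}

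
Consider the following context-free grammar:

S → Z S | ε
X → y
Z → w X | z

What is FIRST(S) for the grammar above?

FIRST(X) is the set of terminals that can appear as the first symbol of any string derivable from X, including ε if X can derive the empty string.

We compute FIRST(S) using the standard algorithm.
FIRST(S) = {w, z, ε}
FIRST(X) = {y}
FIRST(Z) = {w, z}
Therefore, FIRST(S) = {w, z, ε}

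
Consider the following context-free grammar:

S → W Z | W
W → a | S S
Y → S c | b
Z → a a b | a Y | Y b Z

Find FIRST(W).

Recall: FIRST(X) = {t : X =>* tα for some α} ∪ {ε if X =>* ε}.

We compute FIRST(W) using the standard algorithm.
FIRST(S) = {a}
FIRST(W) = {a}
FIRST(Y) = {a, b}
FIRST(Z) = {a, b}
Therefore, FIRST(W) = {a}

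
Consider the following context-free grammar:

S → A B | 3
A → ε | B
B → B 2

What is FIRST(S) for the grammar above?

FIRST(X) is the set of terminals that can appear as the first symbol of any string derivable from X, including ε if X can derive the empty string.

We compute FIRST(S) using the standard algorithm.
FIRST(A) = {ε}
FIRST(B) = {}
FIRST(S) = {3}
Therefore, FIRST(S) = {3}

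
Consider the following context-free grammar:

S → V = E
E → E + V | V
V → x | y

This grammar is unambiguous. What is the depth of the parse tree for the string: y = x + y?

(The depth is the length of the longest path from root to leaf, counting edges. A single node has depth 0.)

4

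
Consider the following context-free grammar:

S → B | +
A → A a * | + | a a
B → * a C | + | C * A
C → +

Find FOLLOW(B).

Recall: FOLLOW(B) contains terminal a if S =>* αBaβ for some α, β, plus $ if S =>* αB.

We compute FOLLOW(B) using the standard algorithm.
FOLLOW(S) starts with {$}.
FIRST(A) = {+, a}
FIRST(B) = {*, +}
FIRST(C) = {+}
FIRST(S) = {*, +}
FOLLOW(A) = {$, a}
FOLLOW(B) = {$}
FOLLOW(C) = {$, *}
FOLLOW(S) = {$}
Therefore, FOLLOW(B) = {$}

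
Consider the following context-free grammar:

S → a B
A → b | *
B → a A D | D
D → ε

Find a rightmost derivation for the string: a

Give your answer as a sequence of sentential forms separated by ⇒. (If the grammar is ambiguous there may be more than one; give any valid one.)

S ⇒ a B ⇒ a D ⇒ a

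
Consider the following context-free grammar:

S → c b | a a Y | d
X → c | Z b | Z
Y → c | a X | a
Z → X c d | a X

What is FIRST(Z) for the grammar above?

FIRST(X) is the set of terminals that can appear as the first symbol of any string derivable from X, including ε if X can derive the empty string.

We compute FIRST(Z) using the standard algorithm.
FIRST(S) = {a, c, d}
FIRST(X) = {a, c}
FIRST(Y) = {a, c}
FIRST(Z) = {a, c}
Therefore, FIRST(Z) = {a, c}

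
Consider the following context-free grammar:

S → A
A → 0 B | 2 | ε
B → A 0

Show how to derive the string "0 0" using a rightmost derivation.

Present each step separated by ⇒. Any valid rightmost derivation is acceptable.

S ⇒ A ⇒ 0 B ⇒ 0 A 0 ⇒ 0 0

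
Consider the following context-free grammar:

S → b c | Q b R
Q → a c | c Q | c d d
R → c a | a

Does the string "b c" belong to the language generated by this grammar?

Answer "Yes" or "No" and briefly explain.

Yes - a valid derivation exists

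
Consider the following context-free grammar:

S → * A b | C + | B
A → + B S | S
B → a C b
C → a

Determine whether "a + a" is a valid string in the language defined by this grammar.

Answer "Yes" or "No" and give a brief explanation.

No - no valid derivation exists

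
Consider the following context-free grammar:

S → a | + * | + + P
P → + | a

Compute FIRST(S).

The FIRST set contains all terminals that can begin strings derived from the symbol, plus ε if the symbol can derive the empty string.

We compute FIRST(S) using the standard algorithm.
FIRST(P) = {+, a}
FIRST(S) = {+, a}
Therefore, FIRST(S) = {+, a}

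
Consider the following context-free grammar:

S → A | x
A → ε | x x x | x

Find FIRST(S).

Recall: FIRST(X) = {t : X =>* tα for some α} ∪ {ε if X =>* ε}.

We compute FIRST(S) using the standard algorithm.
FIRST(A) = {x, ε}
FIRST(S) = {x, ε}
Therefore, FIRST(S) = {x, ε}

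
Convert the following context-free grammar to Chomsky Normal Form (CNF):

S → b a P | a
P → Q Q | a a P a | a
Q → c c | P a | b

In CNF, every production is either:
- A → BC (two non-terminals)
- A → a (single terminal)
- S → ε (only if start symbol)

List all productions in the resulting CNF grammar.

TB → b; TA → a; S → a; P → a; TC → c; Q → b; S → TB X0; X0 → TA P; P → Q Q; P → TA X1; X1 → TA X2; X2 → P TA; Q → TC TC; Q → P TA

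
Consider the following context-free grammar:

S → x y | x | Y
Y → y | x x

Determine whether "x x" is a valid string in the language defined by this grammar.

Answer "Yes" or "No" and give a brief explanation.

Yes - a valid derivation exists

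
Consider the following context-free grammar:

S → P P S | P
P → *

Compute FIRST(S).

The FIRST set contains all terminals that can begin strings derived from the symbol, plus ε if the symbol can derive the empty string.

We compute FIRST(S) using the standard algorithm.
FIRST(P) = {*}
FIRST(S) = {*}
Therefore, FIRST(S) = {*}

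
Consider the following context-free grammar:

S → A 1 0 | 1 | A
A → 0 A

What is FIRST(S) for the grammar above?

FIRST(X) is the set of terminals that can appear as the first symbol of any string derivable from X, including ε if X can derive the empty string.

We compute FIRST(S) using the standard algorithm.
FIRST(A) = {0}
FIRST(S) = {0, 1}
Therefore, FIRST(S) = {0, 1}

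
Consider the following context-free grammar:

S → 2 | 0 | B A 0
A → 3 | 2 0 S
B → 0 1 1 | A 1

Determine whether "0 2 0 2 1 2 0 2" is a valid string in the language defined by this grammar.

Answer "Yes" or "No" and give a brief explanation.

No - no valid derivation exists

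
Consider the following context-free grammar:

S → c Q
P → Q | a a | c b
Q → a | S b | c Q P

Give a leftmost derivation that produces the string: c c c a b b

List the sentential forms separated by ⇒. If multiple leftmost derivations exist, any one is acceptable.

S ⇒ c Q ⇒ c S b ⇒ c c Q b ⇒ c c S b b ⇒ c c c Q b b ⇒ c c c a b b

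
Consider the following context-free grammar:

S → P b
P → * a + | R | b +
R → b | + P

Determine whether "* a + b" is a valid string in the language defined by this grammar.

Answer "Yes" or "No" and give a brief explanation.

Yes - a valid derivation exists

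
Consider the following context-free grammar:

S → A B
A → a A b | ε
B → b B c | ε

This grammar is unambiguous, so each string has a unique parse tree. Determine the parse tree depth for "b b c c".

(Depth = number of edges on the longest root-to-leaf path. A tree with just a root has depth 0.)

4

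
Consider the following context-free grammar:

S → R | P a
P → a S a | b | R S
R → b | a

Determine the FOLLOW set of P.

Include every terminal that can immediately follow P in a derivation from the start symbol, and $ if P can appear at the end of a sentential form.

We compute FOLLOW(P) using the standard algorithm.
FOLLOW(S) starts with {$}.
FIRST(P) = {a, b}
FIRST(R) = {a, b}
FIRST(S) = {a, b}
FOLLOW(P) = {a}
FOLLOW(R) = {$, a, b}
FOLLOW(S) = {$, a}
Therefore, FOLLOW(P) = {a}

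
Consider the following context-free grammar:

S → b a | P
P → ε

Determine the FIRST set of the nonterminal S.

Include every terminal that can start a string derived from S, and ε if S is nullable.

We compute FIRST(S) using the standard algorithm.
FIRST(P) = {ε}
FIRST(S) = {b, ε}
Therefore, FIRST(S) = {b, ε}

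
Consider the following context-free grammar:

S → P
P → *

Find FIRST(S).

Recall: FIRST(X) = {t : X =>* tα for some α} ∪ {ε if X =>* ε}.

We compute FIRST(S) using the standard algorithm.
FIRST(P) = {*}
FIRST(S) = {*}
Therefore, FIRST(S) = {*}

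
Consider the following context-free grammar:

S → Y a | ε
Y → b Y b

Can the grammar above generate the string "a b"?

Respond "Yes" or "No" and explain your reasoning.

No - no valid derivation exists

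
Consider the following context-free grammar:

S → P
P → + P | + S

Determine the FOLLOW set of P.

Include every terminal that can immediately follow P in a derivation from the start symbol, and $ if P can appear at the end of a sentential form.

We compute FOLLOW(P) using the standard algorithm.
FOLLOW(S) starts with {$}.
FIRST(P) = {+}
FIRST(S) = {+}
FOLLOW(P) = {$}
FOLLOW(S) = {$}
Therefore, FOLLOW(P) = {$}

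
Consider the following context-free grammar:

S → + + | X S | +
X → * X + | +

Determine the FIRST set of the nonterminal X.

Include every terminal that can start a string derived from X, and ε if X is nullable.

We compute FIRST(X) using the standard algorithm.
FIRST(S) = {*, +}
FIRST(X) = {*, +}
Therefore, FIRST(X) = {*, +}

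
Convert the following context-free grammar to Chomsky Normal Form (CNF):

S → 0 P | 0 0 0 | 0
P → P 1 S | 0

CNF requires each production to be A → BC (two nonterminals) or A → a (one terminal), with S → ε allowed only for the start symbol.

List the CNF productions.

T0 → 0; S → 0; T1 → 1; P → 0; S → T0 P; S → T0 X0; X0 → T0 T0; P → P X1; X1 → T1 S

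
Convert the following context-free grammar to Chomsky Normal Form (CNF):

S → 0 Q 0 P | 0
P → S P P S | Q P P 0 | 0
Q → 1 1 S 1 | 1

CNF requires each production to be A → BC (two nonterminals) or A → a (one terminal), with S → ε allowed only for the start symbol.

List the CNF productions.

T0 → 0; S → 0; P → 0; T1 → 1; Q → 1; S → T0 X0; X0 → Q X1; X1 → T0 P; P → S X2; X2 → P X3; X3 → P S; P → Q X4; X4 → P X5; X5 → P T0; Q → T1 X6; X6 → T1 X7; X7 → S T1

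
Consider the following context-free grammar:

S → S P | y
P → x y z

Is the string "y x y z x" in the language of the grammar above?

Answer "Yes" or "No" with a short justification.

No - no valid derivation exists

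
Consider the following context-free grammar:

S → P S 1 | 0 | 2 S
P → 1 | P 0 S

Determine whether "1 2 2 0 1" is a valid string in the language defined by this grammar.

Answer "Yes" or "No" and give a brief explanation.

Yes - a valid derivation exists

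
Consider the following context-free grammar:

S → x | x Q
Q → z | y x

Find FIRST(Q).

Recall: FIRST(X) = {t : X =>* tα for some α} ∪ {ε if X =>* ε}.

We compute FIRST(Q) using the standard algorithm.
FIRST(Q) = {y, z}
FIRST(S) = {x}
Therefore, FIRST(Q) = {y, z}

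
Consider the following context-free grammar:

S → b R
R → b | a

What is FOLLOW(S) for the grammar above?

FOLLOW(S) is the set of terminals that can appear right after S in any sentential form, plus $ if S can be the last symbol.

We compute FOLLOW(S) using the standard algorithm.
FOLLOW(S) starts with {$}.
FIRST(R) = {a, b}
FIRST(S) = {b}
FOLLOW(R) = {$}
FOLLOW(S) = {$}
Therefore, FOLLOW(S) = {$}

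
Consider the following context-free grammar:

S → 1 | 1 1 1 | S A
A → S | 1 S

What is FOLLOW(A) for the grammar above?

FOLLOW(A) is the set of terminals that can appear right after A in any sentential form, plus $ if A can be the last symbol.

We compute FOLLOW(A) using the standard algorithm.
FOLLOW(S) starts with {$}.
FIRST(A) = {1}
FIRST(S) = {1}
FOLLOW(A) = {$, 1}
FOLLOW(S) = {$, 1}
Therefore, FOLLOW(A) = {$, 1}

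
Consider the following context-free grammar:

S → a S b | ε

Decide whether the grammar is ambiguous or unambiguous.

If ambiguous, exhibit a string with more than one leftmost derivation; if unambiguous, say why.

Unambiguous - every string in the language has a unique leftmost derivation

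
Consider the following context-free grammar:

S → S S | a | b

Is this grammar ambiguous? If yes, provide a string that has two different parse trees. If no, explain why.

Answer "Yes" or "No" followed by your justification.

Yes - the string 'a b a b b' has two distinct leftmost derivations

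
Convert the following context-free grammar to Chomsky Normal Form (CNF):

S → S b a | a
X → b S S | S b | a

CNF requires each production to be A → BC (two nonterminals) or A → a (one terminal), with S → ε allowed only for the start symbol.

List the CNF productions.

TB → b; TA → a; S → a; X → a; S → S X0; X0 → TB TA; X → TB X1; X1 → S S; X → S TB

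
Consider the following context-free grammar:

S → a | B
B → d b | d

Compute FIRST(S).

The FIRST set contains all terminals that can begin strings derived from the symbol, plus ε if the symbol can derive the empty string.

We compute FIRST(S) using the standard algorithm.
FIRST(B) = {d}
FIRST(S) = {a, d}
Therefore, FIRST(S) = {a, d}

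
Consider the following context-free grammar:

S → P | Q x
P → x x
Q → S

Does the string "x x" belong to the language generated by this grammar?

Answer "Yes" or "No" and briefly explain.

Yes - a valid derivation exists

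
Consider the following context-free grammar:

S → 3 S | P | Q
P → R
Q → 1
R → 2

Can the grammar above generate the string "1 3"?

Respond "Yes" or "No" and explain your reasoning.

No - no valid derivation exists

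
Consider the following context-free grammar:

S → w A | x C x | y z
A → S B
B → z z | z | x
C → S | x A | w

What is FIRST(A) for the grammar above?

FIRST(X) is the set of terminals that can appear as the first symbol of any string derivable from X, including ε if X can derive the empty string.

We compute FIRST(A) using the standard algorithm.
FIRST(A) = {w, x, y}
FIRST(B) = {x, z}
FIRST(C) = {w, x, y}
FIRST(S) = {w, x, y}
Therefore, FIRST(A) = {w, x, y}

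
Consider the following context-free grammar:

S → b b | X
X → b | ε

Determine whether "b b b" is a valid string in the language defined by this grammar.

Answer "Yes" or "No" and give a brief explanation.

No - no valid derivation exists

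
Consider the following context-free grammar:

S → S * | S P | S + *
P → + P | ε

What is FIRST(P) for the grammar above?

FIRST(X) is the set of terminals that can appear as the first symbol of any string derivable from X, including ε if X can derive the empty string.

We compute FIRST(P) using the standard algorithm.
FIRST(P) = {+, ε}
FIRST(S) = {}
Therefore, FIRST(P) = {+, ε}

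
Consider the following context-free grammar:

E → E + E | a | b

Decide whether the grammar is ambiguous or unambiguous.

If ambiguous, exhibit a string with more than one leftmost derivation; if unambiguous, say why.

Ambiguous - the string 'b + a + b + a + b' has two distinct leftmost derivations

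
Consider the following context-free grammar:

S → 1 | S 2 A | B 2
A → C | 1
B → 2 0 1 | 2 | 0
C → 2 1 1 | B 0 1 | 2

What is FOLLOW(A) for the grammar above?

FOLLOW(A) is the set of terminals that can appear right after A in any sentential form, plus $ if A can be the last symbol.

We compute FOLLOW(A) using the standard algorithm.
FOLLOW(S) starts with {$}.
FIRST(A) = {0, 1, 2}
FIRST(B) = {0, 2}
FIRST(C) = {0, 2}
FIRST(S) = {0, 1, 2}
FOLLOW(A) = {$, 2}
FOLLOW(B) = {0, 2}
FOLLOW(C) = {$, 2}
FOLLOW(S) = {$, 2}
Therefore, FOLLOW(A) = {$, 2}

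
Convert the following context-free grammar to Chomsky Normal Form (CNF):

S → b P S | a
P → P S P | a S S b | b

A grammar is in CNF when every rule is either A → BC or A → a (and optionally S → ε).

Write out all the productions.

TB → b; S → a; TA → a; P → b; S → TB X0; X0 → P S; P → P X1; X1 → S P; P → TA X2; X2 → S X3; X3 → S TB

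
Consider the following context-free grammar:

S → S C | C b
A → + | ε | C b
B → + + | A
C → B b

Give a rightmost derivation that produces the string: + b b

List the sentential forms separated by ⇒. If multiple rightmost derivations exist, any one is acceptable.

S ⇒ C b ⇒ B b b ⇒ A b b ⇒ + b b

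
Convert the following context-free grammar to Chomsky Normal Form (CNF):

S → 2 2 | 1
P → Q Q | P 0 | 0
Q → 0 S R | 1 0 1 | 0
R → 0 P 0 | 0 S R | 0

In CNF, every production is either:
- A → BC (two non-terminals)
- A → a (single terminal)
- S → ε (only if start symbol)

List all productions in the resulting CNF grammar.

T2 → 2; S → 1; T0 → 0; P → 0; T1 → 1; Q → 0; R → 0; S → T2 T2; P → Q Q; P → P T0; Q → T0 X0; X0 → S R; Q → T1 X1; X1 → T0 T1; R → T0 X2; X2 → P T0; R → T0 X3; X3 → S R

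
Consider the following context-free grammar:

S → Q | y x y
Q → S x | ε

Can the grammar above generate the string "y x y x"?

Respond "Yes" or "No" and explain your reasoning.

Yes - a valid derivation exists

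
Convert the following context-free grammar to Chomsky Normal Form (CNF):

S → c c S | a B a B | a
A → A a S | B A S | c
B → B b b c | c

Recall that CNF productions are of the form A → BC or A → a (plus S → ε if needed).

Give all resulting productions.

TC → c; TA → a; S → a; A → c; TB → b; B → c; S → TC X0; X0 → TC S; S → TA X1; X1 → B X2; X2 → TA B; A → A X3; X3 → TA S; A → B X4; X4 → A S; B → B X5; X5 → TB X6; X6 → TB TC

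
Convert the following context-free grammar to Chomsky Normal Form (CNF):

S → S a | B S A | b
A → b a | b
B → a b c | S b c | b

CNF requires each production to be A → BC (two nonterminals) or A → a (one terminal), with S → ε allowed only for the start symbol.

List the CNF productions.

TA → a; S → b; TB → b; A → b; TC → c; B → b; S → S TA; S → B X0; X0 → S A; A → TB TA; B → TA X1; X1 → TB TC; B → S X2; X2 → TB TC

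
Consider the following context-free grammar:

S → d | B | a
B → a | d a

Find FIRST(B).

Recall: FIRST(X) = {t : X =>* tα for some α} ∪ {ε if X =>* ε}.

We compute FIRST(B) using the standard algorithm.
FIRST(B) = {a, d}
FIRST(S) = {a, d}
Therefore, FIRST(B) = {a, d}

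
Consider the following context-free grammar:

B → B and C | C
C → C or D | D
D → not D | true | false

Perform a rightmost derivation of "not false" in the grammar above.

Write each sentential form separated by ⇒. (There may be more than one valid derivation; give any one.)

B ⇒ C ⇒ D ⇒ not D ⇒ not false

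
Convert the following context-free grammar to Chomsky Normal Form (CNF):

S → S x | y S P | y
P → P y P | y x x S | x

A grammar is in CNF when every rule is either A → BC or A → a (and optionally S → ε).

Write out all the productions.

TX → x; TY → y; S → y; P → x; S → S TX; S → TY X0; X0 → S P; P → P X1; X1 → TY P; P → TY X2; X2 → TX X3; X3 → TX S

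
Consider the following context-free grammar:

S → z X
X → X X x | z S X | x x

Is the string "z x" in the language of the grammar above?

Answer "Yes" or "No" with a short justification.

No - no valid derivation exists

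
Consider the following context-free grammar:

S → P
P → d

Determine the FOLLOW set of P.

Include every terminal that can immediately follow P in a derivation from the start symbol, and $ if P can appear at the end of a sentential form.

We compute FOLLOW(P) using the standard algorithm.
FOLLOW(S) starts with {$}.
FIRST(P) = {d}
FIRST(S) = {d}
FOLLOW(P) = {$}
FOLLOW(S) = {$}
Therefore, FOLLOW(P) = {$}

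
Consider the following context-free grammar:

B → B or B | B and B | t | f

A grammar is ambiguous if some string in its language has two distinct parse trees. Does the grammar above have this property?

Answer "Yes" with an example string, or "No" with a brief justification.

Yes - the string 'f and t and t and t or t' has two distinct parse trees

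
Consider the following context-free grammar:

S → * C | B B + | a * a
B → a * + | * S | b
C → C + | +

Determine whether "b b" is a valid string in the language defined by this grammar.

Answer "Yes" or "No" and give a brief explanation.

No - no valid derivation exists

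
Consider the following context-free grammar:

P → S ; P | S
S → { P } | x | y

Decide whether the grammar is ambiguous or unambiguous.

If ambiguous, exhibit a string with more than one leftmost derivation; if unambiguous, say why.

Unambiguous - every string in the language has a unique leftmost derivation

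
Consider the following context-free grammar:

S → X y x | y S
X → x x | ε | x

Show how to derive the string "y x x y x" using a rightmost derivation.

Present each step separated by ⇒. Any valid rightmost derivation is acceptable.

S ⇒ y S ⇒ y X y x ⇒ y x x y x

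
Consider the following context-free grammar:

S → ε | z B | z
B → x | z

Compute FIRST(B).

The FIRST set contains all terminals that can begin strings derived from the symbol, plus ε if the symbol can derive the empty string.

We compute FIRST(B) using the standard algorithm.
FIRST(B) = {x, z}
FIRST(S) = {z, ε}
Therefore, FIRST(B) = {x, z}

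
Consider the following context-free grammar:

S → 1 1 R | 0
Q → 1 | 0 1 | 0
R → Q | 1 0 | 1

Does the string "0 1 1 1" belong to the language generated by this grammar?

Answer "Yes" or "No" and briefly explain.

No - no valid derivation exists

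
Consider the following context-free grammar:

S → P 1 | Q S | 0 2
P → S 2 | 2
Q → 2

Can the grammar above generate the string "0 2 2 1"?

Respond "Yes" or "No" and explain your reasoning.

Yes - a valid derivation exists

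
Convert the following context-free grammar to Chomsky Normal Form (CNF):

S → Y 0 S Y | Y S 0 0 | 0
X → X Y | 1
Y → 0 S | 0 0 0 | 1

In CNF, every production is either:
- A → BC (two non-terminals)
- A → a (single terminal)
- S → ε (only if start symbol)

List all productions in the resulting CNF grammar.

T0 → 0; S → 0; X → 1; Y → 1; S → Y X0; X0 → T0 X1; X1 → S Y; S → Y X2; X2 → S X3; X3 → T0 T0; X → X Y; Y → T0 S; Y → T0 X4; X4 → T0 T0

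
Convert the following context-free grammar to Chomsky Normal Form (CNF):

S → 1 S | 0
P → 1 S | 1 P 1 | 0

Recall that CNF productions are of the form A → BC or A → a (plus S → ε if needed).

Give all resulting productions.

T1 → 1; S → 0; P → 0; S → T1 S; P → T1 S; P → T1 X0; X0 → P T1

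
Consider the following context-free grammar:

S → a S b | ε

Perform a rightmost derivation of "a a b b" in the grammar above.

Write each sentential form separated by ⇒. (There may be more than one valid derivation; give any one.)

S ⇒ a S b ⇒ a a S b b ⇒ a a b b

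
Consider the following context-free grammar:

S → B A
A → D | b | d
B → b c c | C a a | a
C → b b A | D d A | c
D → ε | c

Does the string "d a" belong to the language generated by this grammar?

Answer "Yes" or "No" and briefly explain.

No - no valid derivation exists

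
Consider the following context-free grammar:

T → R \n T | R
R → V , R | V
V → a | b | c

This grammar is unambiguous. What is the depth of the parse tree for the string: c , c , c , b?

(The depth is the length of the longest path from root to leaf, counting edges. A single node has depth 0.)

6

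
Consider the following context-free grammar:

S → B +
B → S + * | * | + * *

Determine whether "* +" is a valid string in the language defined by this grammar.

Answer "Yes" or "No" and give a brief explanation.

Yes - a valid derivation exists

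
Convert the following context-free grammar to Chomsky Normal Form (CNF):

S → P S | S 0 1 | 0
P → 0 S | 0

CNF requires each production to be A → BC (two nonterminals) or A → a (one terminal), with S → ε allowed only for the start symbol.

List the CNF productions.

T0 → 0; T1 → 1; S → 0; P → 0; S → P S; S → S X0; X0 → T0 T1; P → T0 S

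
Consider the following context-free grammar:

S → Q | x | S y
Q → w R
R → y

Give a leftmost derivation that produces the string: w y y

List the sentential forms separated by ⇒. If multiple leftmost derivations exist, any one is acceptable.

S ⇒ S y ⇒ Q y ⇒ w R y ⇒ w y y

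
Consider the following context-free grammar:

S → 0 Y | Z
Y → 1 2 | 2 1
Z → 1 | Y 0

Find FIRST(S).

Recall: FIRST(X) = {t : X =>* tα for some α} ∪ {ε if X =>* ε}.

We compute FIRST(S) using the standard algorithm.
FIRST(S) = {0, 1, 2}
FIRST(Y) = {1, 2}
FIRST(Z) = {1, 2}
Therefore, FIRST(S) = {0, 1, 2}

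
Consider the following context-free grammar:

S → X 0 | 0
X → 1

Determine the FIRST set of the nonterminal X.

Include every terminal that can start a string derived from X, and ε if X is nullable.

We compute FIRST(X) using the standard algorithm.
FIRST(S) = {0, 1}
FIRST(X) = {1}
Therefore, FIRST(X) = {1}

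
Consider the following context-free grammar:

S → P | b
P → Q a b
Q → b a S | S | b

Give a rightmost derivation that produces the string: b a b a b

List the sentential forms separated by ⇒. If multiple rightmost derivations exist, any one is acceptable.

S ⇒ P ⇒ Q a b ⇒ b a S a b ⇒ b a b a b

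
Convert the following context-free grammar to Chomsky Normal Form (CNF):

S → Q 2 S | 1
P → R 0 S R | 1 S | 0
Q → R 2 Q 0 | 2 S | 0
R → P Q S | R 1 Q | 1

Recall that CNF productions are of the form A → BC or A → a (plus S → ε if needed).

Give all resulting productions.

T2 → 2; S → 1; T0 → 0; T1 → 1; P → 0; Q → 0; R → 1; S → Q X0; X0 → T2 S; P → R X1; X1 → T0 X2; X2 → S R; P → T1 S; Q → R X3; X3 → T2 X4; X4 → Q T0; Q → T2 S; R → P X5; X5 → Q S; R → R X6; X6 → T1 Q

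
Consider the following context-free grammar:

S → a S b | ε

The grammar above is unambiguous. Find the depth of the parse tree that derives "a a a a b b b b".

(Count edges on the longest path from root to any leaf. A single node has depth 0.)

5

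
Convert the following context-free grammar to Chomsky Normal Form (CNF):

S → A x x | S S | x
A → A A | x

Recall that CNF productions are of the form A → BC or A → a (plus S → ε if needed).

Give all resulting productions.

TX → x; S → x; A → x; S → A X0; X0 → TX TX; S → S S; A → A A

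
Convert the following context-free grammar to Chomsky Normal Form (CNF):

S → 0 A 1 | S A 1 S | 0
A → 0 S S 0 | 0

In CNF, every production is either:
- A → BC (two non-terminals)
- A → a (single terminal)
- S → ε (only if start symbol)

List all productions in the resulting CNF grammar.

T0 → 0; T1 → 1; S → 0; A → 0; S → T0 X0; X0 → A T1; S → S X1; X1 → A X2; X2 → T1 S; A → T0 X3; X3 → S X4; X4 → S T0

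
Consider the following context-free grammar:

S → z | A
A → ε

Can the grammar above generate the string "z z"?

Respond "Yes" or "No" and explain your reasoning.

No - no valid derivation exists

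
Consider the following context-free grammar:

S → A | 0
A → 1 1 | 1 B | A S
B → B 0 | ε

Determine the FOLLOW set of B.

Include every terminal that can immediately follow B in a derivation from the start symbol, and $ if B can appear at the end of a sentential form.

We compute FOLLOW(B) using the standard algorithm.
FOLLOW(S) starts with {$}.
FIRST(A) = {1}
FIRST(B) = {0, ε}
FIRST(S) = {0, 1}
FOLLOW(A) = {$, 0, 1}
FOLLOW(B) = {$, 0, 1}
FOLLOW(S) = {$, 0, 1}
Therefore, FOLLOW(B) = {$, 0, 1}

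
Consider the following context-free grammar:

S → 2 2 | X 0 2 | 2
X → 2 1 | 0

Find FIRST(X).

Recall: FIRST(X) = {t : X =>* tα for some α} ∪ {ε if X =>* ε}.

We compute FIRST(X) using the standard algorithm.
FIRST(S) = {0, 2}
FIRST(X) = {0, 2}
Therefore, FIRST(X) = {0, 2}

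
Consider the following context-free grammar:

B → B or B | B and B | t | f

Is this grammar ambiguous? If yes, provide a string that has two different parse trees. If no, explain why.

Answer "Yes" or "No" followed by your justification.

Yes - the string 'f or f and f and f or f' has two distinct leftmost derivations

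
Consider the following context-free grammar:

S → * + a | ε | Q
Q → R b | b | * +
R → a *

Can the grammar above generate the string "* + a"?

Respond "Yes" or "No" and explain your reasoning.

Yes - a valid derivation exists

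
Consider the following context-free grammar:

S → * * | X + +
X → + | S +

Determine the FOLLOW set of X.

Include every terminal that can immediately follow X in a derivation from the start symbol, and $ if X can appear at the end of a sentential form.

We compute FOLLOW(X) using the standard algorithm.
FOLLOW(S) starts with {$}.
FIRST(S) = {*, +}
FIRST(X) = {*, +}
FOLLOW(S) = {$, +}
FOLLOW(X) = {+}
Therefore, FOLLOW(X) = {+}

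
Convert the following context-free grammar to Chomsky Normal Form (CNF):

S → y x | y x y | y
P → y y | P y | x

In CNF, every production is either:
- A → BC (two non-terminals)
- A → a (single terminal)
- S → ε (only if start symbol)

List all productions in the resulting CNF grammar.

TY → y; TX → x; S → y; P → x; S → TY TX; S → TY X0; X0 → TX TY; P → TY TY; P → P TY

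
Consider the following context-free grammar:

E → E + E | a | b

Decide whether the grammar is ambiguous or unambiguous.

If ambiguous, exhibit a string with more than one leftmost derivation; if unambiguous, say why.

Ambiguous - the string 'a + a + a + b + a + a' has two distinct leftmost derivations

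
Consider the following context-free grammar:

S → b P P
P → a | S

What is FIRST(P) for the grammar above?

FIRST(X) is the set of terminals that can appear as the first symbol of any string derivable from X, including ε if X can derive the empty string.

We compute FIRST(P) using the standard algorithm.
FIRST(P) = {a, b}
FIRST(S) = {b}
Therefore, FIRST(P) = {a, b}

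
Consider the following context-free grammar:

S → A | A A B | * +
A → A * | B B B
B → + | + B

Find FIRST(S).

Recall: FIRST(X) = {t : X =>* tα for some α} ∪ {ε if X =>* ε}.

We compute FIRST(S) using the standard algorithm.
FIRST(A) = {+}
FIRST(B) = {+}
FIRST(S) = {*, +}
Therefore, FIRST(S) = {*, +}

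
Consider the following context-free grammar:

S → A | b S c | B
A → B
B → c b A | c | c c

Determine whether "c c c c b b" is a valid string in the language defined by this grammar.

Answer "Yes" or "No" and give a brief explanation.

No - no valid derivation exists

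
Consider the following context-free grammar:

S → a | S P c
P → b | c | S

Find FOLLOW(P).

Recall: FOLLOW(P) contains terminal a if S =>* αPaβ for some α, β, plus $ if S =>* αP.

We compute FOLLOW(P) using the standard algorithm.
FOLLOW(S) starts with {$}.
FIRST(P) = {a, b, c}
FIRST(S) = {a}
FOLLOW(P) = {c}
FOLLOW(S) = {$, a, b, c}
Therefore, FOLLOW(P) = {c}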